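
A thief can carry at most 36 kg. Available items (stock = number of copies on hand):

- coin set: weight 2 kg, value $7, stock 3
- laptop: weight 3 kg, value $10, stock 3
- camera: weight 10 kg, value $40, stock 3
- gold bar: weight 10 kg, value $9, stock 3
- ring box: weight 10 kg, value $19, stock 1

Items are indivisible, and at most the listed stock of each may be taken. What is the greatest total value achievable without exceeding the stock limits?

Top feasible selections:
- 3×coin set + 3×camera: weight 36, value 141
- 2×laptop + 3×camera: weight 36, value 140
Best: $141.

$141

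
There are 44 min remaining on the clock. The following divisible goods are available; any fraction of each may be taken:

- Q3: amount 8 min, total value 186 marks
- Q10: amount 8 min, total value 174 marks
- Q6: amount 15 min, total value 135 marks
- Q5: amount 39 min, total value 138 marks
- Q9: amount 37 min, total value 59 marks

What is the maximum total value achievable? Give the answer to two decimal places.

541.00

Take in order of value per unit:
- Q3 (186/8 per unit): all 8 → value 186, running total 186.00
- Q10 (174/8 per unit): all 8 → value 174, running total 360.00
- Q6 (135/15 per unit): all 15 → value 135, running total 495.00
- Q5 (138/39 per unit): 13 of 39 → value 13×138/39 = 46.0000, running total 541.00
Total 541.00.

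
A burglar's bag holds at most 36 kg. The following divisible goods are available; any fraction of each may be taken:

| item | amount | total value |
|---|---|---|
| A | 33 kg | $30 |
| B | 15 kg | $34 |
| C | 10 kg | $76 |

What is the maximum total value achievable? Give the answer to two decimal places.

120.00

Take in order of value per unit:
- C (76/10 per unit): all 10 → value 76, running total 76.00
- B (34/15 per unit): all 15 → value 34, running total 110.00
- A (30/33 per unit): 11 of 33 → value 11×30/33 = 10.0000, running total 120.00
Total 120.00.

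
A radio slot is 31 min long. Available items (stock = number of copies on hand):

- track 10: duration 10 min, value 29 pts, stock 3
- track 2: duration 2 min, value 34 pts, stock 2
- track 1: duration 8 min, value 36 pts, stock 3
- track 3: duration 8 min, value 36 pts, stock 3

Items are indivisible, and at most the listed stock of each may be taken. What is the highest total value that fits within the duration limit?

Top feasible selections:
- 2×track 2 + 3×track 3: duration 28, value 176
- 2×track 2 + 1×track 1 + 2×track 3: duration 28, value 176
Best: 176 pts.

176 pts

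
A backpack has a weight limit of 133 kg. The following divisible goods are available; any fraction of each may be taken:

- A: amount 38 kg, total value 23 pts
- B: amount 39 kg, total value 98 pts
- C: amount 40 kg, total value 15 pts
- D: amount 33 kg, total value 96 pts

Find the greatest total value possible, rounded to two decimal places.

Take in order of value per unit:
- D (96/33 per unit): all 33 → value 96, running total 96.00
- B (98/39 per unit): all 39 → value 98, running total 194.00
- A (23/38 per unit): all 38 → value 23, running total 217.00
- C (15/40 per unit): 23 of 40 → value 23×15/40 = 8.6250, running total 225.63
Total 225.63.

225.63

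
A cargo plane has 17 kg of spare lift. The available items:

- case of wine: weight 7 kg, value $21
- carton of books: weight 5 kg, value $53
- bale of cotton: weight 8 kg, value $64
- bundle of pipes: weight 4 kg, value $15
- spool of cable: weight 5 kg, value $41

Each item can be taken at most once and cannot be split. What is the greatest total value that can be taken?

This is a 0/1 knapsack; check combinations near the capacity.
- carton of books+bale of cotton+bundle of pipes: weight 5+8+4=17, value 53+64+15=132
- bale of cotton+bundle of pipes+spool of cable: weight 8+4+5=17, value 64+15+41=120
- carton of books+bale of cotton: weight 5+8=13, value 53+64=117
Best: $132.

$132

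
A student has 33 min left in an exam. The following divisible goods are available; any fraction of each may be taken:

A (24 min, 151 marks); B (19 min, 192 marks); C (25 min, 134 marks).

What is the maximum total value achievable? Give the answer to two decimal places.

Take in order of value per unit:
- B (192/19 per unit): all 19 → value 192, running total 192.00
- A (151/24 per unit): 14 of 24 → value 14×151/24 = 88.0833, running total 280.08
Total 280.08.

280.08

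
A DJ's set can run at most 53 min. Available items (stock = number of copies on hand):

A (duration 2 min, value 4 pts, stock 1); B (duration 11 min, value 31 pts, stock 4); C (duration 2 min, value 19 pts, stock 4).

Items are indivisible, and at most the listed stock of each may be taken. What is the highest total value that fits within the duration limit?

Best selections within duration 53 and stock limits:
- 4×B + 4×C: duration 52, value 200
- 1×A + 4×B + 3×C: duration 52, value 185
- 4×B + 3×C: duration 50, value 181
- 1×A + 3×B + 4×C: duration 43, value 173
Best: 200 pts.

200 pts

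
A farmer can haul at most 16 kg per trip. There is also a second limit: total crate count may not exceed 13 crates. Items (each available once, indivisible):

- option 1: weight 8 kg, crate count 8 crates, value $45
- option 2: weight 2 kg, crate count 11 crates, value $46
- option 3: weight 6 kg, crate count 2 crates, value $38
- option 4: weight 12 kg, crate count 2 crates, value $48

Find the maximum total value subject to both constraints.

Feasible sets respecting both limits:
- option 2+option 4: weight 14, crate count 13, value 94
- option 2+option 3: weight 8, crate count 13, value 84
- option 1+option 3: weight 14, crate count 10, value 83
Best: $94.

$94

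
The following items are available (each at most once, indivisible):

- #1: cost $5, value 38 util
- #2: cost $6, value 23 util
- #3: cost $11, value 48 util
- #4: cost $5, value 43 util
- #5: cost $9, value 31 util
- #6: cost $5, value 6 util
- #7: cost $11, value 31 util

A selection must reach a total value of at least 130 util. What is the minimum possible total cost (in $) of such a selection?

25

Subsets with value ≥ 130, sorted by total cost:
- #1+#2+#4+#5: cost 25, value 135
- #1+#3+#4+#6: cost 26, value 135
- #1+#2+#3+#4: cost 27, value 152
- #1+#2+#4+#7: cost 27, value 135
Minimum cost: 25 $.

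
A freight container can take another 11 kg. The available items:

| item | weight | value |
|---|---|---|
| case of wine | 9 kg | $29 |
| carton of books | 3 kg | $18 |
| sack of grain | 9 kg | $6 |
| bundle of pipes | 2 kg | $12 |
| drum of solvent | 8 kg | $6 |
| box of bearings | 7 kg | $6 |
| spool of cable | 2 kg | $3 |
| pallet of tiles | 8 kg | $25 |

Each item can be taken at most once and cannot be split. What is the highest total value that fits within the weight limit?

$43

Check high-value combinations within 11 kg:
- carton of books+pallet of tiles: weight 3+8=11, value 18+25=43
- case of wine+bundle of pipes: weight 9+2=11, value 29+12=41
- bundle of pipes+pallet of tiles: weight 2+8=10, value 12+25=37
- carton of books+bundle of pipes+spool of cable: weight 3+2+2=7, value 18+12+3=33
Best: $43.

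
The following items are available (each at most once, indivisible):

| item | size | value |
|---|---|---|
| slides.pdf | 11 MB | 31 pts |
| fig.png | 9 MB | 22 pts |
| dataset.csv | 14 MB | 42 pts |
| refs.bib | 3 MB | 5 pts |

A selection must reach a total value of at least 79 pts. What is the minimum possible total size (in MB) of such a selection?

Subsets with value ≥ 79, sorted by total size:
- slides.pdf+fig.png+dataset.csv: size 34, value 95
- slides.pdf+fig.png+dataset.csv+refs.bib: size 37, value 100
Minimum size: 34 MB.

34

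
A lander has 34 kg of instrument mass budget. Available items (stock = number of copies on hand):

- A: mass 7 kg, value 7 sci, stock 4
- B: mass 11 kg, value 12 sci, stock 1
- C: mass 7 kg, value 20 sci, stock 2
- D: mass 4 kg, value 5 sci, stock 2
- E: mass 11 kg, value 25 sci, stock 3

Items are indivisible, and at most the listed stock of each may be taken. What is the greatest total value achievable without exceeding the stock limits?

Top feasible selections:
- 3×E: mass 33, value 75
- 1×C + 1×D + 2×E: mass 33, value 75
Best: 75 sci.

75 sci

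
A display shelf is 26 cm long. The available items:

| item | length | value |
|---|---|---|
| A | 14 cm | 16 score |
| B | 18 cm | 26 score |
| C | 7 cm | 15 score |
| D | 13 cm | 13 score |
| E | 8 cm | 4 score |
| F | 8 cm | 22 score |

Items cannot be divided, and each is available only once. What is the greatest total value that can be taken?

48 score

Check high-value combinations within 26 cm:
- B+F: length 18+8=26, value 26+22=48
- C+E+F: length 7+8+8=23, value 15+4+22=41
- B+C: length 18+7=25, value 26+15=41
Best: 48 score.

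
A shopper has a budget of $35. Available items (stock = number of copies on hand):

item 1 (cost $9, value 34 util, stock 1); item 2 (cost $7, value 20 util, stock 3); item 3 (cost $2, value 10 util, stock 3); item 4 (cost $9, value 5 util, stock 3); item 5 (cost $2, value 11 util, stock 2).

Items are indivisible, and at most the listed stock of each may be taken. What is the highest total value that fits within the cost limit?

126 util

Top feasible selections:
- 1×item 1 + 2×item 2 + 3×item 3 + 2×item 5: cost 33, value 126
- 1×item 1 + 2×item 2 + 2×item 3 + 2×item 5: cost 31, value 116
- 1×item 1 + 3×item 2 + 2×item 5: cost 34, value 116
- 1×item 1 + 2×item 2 + 3×item 3 + 1×item 5: cost 31, value 115
Best: 126 util.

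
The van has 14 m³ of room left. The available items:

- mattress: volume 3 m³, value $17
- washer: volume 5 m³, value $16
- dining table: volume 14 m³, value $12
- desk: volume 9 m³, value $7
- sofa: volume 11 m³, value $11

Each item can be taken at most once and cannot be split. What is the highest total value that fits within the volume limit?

Check high-value combinations within 14 m³:
- mattress+washer: volume 3+5=8, value 17+16=33
- mattress+sofa: volume 3+11=14, value 17+11=28
- mattress+desk: volume 3+9=12, value 17+7=24
Best: $33.

$33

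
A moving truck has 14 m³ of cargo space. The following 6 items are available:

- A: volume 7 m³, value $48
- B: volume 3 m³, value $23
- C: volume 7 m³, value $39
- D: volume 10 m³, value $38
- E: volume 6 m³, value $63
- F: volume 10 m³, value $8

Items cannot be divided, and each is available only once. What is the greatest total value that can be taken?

$111

Check high-value combinations within 14 m³:
- A+E: volume 7+6=13, value 48+63=111
- C+E: volume 7+6=13, value 39+63=102
- A+C: volume 7+7=14, value 48+39=87
- B+E: volume 3+6=9, value 23+63=86
Best: $111.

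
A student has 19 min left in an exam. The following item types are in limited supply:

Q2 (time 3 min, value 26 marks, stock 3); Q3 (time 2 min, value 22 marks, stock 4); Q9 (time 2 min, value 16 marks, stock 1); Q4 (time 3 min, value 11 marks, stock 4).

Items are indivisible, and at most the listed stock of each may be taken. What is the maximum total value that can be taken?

182 marks

Top feasible selections:
- 3×Q2 + 4×Q3 + 1×Q9: time 19, value 182
- 2×Q2 + 4×Q3 + 1×Q9 + 1×Q4: time 19, value 167
Best: 182 marks.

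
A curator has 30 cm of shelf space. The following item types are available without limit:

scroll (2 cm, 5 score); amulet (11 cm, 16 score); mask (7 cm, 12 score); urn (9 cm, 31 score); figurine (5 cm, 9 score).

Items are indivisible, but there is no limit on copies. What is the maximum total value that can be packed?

Best value-per-unit is urn at 31/9; filling with it alone gives 3×31 = 93.
Optimal mix: 1×scroll + 3×urn → length 29, value 98.

98 score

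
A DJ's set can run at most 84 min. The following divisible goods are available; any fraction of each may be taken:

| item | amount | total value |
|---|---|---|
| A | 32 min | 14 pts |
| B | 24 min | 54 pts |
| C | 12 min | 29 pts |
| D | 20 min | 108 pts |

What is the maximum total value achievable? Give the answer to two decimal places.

203.25

Take in order of value per unit:
- D (108/20 per unit): all 20 → value 108, running total 108.00
- C (29/12 per unit): all 12 → value 29, running total 137.00
- B (54/24 per unit): all 24 → value 54, running total 191.00
- A (14/32 per unit): 28 of 32 → value 28×14/32 = 12.2500, running total 203.25
Total 203.25.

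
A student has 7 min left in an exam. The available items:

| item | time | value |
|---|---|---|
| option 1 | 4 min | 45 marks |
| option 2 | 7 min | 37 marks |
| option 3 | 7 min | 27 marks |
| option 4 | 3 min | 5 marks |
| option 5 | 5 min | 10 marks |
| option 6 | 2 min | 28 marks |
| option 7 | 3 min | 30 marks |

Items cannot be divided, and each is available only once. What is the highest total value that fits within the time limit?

Check high-value combinations within 7 min:
- option 1+option 7: time 4+3=7, value 45+30=75
- option 1+option 6: time 4+2=6, value 45+28=73
- option 6+option 7: time 2+3=5, value 28+30=58
- option 1+option 4: time 4+3=7, value 45+5=50
- option 1: time 4, value 45
Best: 75 marks.

75 marks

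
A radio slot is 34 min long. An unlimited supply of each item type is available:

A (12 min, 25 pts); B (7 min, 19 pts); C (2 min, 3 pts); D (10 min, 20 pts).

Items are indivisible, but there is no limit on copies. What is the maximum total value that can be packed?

Best value-per-unit is B at 19/7; filling with it alone gives 4×19 = 76.
Optimal mix: 4×B + 3×C → duration 34, value 85.

85 pts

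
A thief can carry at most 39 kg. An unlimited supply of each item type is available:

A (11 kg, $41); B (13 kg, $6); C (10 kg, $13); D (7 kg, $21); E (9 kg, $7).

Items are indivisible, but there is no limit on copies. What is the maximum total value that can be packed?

Best value-per-unit is A at 41/11; filling with it alone gives 3×41 = 123.
Optimal mix: 1×A + 4×D → weight 39, value 125.

$125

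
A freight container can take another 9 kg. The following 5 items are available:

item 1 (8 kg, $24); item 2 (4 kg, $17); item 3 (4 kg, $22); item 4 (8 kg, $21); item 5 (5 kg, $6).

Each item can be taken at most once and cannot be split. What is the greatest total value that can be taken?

Check high-value combinations within 9 kg:
- item 2+item 3: weight 4+4=8, value 17+22=39
- item 3+item 5: weight 4+5=9, value 22+6=28
- item 1: weight 8, value 24
- item 2+item 5: weight 4+5=9, value 17+6=23
Best: $39.

$39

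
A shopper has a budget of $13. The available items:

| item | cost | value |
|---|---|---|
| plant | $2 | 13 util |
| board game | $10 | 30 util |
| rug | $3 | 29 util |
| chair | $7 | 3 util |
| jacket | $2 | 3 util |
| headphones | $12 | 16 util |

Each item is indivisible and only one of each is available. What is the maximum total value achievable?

Check high-value combinations within $13:
- board game+rug: cost 10+3=13, value 30+29=59
- plant+rug+jacket: cost 2+3+2=7, value 13+29+3=45
- plant+rug+chair: cost 2+3+7=12, value 13+29+3=45
Best: 59 util.

59 util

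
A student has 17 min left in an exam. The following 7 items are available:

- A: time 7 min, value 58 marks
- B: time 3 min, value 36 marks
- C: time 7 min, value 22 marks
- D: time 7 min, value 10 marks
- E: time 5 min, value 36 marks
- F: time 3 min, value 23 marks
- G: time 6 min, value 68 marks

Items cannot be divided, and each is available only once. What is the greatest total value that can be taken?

Check high-value combinations within 17 min:
- B+E+F+G: time 3+5+3+6=17, value 36+36+23+68=163
- A+B+G: time 7+3+6=16, value 58+36+68=162
- A+F+G: time 7+3+6=16, value 58+23+68=149
Best: 163 marks.

163 marks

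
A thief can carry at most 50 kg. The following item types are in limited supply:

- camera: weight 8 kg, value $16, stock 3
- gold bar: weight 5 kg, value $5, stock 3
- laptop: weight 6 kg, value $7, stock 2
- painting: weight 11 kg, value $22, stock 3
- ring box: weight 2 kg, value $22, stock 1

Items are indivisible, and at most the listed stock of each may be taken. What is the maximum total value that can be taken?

$114

Best selections within weight 50 and stock limits:
- 3×camera + 2×painting + 1×ring box: weight 48, value 114
- 1×camera + 1×laptop + 3×painting + 1×ring box: weight 49, value 111
- 1×camera + 1×gold bar + 3×painting + 1×ring box: weight 48, value 109
- 2×camera + 2×gold bar + 2×painting + 1×ring box: weight 50, value 108
Best: $114.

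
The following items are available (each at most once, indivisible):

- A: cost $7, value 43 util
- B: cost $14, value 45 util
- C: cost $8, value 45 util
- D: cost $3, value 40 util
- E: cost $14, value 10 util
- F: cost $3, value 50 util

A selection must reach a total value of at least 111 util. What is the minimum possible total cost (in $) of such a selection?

13

Subsets with value ≥ 111, sorted by total cost:
- A+D+F: cost 13, value 133
- C+D+F: cost 14, value 135
Minimum cost: 13 $.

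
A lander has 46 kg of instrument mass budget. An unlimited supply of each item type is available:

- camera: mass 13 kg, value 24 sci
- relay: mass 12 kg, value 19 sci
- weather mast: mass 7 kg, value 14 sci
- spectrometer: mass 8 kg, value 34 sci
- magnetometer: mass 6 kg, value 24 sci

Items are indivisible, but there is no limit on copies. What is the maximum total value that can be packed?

Best value-per-unit is spectrometer at 34/8; filling with it alone gives 5×34 = 170.
Optimal mix: 5×spectrometer + 1×magnetometer → mass 46, value 194.

194 sci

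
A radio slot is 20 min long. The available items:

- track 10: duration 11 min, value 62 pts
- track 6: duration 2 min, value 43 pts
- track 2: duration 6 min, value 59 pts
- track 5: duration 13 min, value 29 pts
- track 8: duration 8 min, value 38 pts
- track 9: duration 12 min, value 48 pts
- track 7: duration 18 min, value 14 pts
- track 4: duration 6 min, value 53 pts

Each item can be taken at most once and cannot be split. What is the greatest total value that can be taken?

164 pts

Check high-value combinations within 20 min:
- track 10+track 6+track 2: duration 11+2+6=19, value 62+43+59=164
- track 10+track 6+track 4: duration 11+2+6=19, value 62+43+53=158
- track 6+track 2+track 4: duration 2+6+6=14, value 43+59+53=155
Best: 164 pts.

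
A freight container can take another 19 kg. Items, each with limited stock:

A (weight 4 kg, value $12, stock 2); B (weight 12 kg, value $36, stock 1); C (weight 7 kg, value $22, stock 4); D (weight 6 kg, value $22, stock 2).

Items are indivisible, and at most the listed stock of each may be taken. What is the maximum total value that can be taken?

Top feasible selections:
- 1×C + 2×D: weight 19, value 66
- 1×B + 1×D: weight 18, value 58
- 1×B + 1×C: weight 19, value 58
- 1×A + 2×D: weight 16, value 56
Best: $66.

$66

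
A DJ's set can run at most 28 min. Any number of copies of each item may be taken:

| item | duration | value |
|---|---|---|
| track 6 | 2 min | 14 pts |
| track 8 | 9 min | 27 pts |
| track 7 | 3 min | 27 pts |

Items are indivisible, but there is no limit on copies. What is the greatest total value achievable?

244 pts

Best value-per-unit is track 7 at 27/3; filling with it alone gives 9×27 = 243.
Optimal mix: 2×track 6 + 8×track 7 → duration 28, value 244.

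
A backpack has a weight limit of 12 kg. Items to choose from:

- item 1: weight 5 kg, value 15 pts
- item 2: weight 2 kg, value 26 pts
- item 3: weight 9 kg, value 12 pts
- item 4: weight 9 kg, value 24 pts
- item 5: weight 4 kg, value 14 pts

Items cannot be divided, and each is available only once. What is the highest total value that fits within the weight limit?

Check high-value combinations within 12 kg:
- item 1+item 2+item 5: weight 5+2+4=11, value 15+26+14=55
- item 2+item 4: weight 2+9=11, value 26+24=50
- item 1+item 2: weight 5+2=7, value 15+26=41
- item 2+item 5: weight 2+4=6, value 26+14=40
Best: 55 pts.

55 pts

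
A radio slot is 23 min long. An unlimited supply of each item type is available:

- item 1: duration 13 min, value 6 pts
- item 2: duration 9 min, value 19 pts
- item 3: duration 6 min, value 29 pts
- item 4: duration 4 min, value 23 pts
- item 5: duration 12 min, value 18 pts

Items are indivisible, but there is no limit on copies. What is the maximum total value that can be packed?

121 pts

Best value-per-unit is item 4 at 23/4; filling with it alone gives 5×23 = 115.
Optimal mix: 1×item 3 + 4×item 4 → duration 22, value 121.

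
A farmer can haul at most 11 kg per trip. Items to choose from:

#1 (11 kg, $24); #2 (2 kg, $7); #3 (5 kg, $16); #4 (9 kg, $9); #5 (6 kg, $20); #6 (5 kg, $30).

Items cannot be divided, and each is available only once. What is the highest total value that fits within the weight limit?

$50

Check high-value combinations within 11 kg:
- #5+#6: weight 6+5=11, value 20+30=50
- #3+#6: weight 5+5=10, value 16+30=46
- #2+#6: weight 2+5=7, value 7+30=37
- #3+#5: weight 5+6=11, value 16+20=36
Best: $50.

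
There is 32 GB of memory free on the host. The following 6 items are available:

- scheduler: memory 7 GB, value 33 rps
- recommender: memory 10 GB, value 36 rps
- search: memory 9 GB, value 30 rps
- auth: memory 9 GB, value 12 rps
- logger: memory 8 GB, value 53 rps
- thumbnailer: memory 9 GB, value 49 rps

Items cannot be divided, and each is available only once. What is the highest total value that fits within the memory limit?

138 rps

Check high-value combinations within 32 GB:
- recommender+logger+thumbnailer: memory 10+8+9=27, value 36+53+49=138
- scheduler+logger+thumbnailer: memory 7+8+9=24, value 33+53+49=135
- search+logger+thumbnailer: memory 9+8+9=26, value 30+53+49=132
- scheduler+recommender+logger: memory 7+10+8=25, value 33+36+53=122
Best: 138 rps.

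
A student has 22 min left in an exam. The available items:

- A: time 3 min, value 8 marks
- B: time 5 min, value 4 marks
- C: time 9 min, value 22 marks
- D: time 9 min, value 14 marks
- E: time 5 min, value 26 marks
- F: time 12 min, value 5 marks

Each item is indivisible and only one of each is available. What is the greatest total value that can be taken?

This is a 0/1 knapsack; check combinations near the capacity.
- A+B+C+E: time 3+5+9+5=22, value 8+4+22+26=60
- A+C+E: time 3+9+5=17, value 8+22+26=56
- B+C+E: time 5+9+5=19, value 4+22+26=52
- A+B+D+E: time 3+5+9+5=22, value 8+4+14+26=52
Best: 60 marks.

60 marks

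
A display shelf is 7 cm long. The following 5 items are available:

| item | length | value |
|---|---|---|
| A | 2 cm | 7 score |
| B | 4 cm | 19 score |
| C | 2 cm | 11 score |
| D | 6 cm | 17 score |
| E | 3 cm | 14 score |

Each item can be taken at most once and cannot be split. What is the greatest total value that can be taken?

33 score

Check high-value combinations within 7 cm:
- B+E: length 4+3=7, value 19+14=33
- A+C+E: length 2+2+3=7, value 7+11+14=32
- B+C: length 4+2=6, value 19+11=30
Best: 33 score.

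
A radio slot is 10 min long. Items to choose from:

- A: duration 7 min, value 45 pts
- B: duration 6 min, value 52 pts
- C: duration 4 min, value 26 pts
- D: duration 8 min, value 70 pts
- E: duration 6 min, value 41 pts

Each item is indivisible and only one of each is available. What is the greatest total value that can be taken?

78 pts

Check high-value combinations within 10 min:
- B+C: duration 6+4=10, value 52+26=78
- D: duration 8, value 70
- C+E: duration 4+6=10, value 26+41=67
- B: duration 6, value 52
- A: duration 7, value 45
Best: 78 pts.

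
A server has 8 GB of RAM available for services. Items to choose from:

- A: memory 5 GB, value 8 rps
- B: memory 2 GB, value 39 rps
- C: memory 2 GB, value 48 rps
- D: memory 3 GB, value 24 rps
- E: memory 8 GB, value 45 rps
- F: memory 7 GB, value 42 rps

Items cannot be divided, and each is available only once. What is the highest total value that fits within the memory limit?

111 rps

This is a 0/1 knapsack; check combinations near the capacity.
- B+C+D: memory 2+2+3=7, value 39+48+24=111
- B+C: memory 2+2=4, value 39+48=87
- C+D: memory 2+3=5, value 48+24=72
Best: 111 rps.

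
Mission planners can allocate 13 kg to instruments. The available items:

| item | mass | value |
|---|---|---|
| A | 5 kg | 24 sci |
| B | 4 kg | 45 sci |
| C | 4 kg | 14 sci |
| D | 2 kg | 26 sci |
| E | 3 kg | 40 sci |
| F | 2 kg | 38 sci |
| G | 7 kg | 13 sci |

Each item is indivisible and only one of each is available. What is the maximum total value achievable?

Check high-value combinations within 13 kg:
- B+D+E+F: mass 4+2+3+2=11, value 45+26+40+38=149
- B+C+E+F: mass 4+4+3+2=13, value 45+14+40+38=137
- A+B+D+F: mass 5+4+2+2=13, value 24+45+26+38=133
- A+D+E+F: mass 5+2+3+2=12, value 24+26+40+38=128
- B+C+D+E: mass 4+4+2+3=13, value 45+14+26+40=125
Best: 149 sci.

149 sci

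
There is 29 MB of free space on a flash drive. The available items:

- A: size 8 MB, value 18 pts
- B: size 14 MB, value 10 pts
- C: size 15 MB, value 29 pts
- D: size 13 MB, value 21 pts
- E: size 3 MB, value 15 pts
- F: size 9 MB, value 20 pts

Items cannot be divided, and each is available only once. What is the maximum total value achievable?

64 pts

This is a 0/1 knapsack; check combinations near the capacity.
- C+E+F: size 15+3+9=27, value 29+15+20=64
- A+C+E: size 8+15+3=26, value 18+29+15=62
- D+E+F: size 13+3+9=25, value 21+15+20=56
Best: 64 pts.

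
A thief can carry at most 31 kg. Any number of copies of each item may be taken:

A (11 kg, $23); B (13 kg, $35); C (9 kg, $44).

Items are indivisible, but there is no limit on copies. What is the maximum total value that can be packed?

$132

Best value-per-unit is C at 44/9, and filling with it alone uses weight 3×9=27. No mix of the others beats 3×44 = 132.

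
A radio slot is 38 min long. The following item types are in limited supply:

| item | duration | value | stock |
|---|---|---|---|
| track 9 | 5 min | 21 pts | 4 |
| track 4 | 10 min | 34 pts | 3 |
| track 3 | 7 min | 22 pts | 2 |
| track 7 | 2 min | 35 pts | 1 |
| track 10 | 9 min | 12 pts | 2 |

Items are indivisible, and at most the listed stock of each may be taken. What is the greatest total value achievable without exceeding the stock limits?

Top feasible selections:
- 3×track 9 + 2×track 4 + 1×track 7: duration 37, value 166
- 4×track 9 + 2×track 3 + 1×track 7: duration 36, value 163
Best: 166 pts.

166 pts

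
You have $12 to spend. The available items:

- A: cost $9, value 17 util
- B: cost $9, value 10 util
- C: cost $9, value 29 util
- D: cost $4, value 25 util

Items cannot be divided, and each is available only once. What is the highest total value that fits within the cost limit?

Check high-value combinations within $12:
- C: cost 9, value 29
- D: cost 4, value 25
- A: cost 9, value 17
- B: cost 9, value 10
Best: 29 util.

29 util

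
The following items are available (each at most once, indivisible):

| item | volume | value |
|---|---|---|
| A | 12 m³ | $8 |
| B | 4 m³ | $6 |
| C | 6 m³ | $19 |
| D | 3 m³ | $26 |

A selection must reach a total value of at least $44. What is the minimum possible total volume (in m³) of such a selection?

Subsets with value ≥ 44, sorted by total volume:
- C+D: volume 9, value 45
- B+C+D: volume 13, value 51
- A+C+D: volume 21, value 53
Minimum volume: 9 m³.

9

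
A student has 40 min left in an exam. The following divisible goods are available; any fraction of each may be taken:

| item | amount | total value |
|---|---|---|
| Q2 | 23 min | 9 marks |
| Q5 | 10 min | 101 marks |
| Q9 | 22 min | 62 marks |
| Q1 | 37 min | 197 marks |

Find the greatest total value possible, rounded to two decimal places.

260.73

Take in order of value per unit:
- Q5 (101/10 per unit): all 10 → value 101, running total 101.00
- Q1 (197/37 per unit): 30 of 37 → value 30×197/37 = 159.7297, running total 260.73
Total 260.73.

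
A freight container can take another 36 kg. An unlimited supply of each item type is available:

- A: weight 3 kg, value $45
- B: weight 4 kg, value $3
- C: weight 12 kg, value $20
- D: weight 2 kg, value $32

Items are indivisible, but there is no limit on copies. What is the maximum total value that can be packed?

Best value-per-unit is D at 32/2, and filling with it alone uses weight 18×2=36. No mix of the others beats 18×32 = 576.

$576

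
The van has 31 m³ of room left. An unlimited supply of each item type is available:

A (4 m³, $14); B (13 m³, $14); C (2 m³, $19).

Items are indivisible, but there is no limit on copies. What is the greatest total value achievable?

Best value-per-unit is C at 19/2, and filling with it alone uses volume 15×2=30. No mix of the others beats 15×19 = 285.

$285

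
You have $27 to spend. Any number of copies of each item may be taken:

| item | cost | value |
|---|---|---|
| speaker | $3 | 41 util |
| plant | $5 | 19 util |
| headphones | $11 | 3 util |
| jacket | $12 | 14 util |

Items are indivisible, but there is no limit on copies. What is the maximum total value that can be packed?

Best value-per-unit is speaker at 41/3, and filling with it alone uses cost 9×3=27. No mix of the others beats 9×41 = 369.

369 util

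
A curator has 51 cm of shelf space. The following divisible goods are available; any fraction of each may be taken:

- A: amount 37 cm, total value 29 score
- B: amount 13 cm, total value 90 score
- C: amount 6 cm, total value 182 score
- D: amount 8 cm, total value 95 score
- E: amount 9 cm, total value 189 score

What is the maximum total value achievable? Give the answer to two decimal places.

Take in order of value per unit:
- C (182/6 per unit): all 6 → value 182, running total 182.00
- E (189/9 per unit): all 9 → value 189, running total 371.00
- D (95/8 per unit): all 8 → value 95, running total 466.00
- B (90/13 per unit): all 13 → value 90, running total 556.00
- A (29/37 per unit): 15 of 37 → value 15×29/37 = 11.7568, running total 567.76
Total 567.76.

567.76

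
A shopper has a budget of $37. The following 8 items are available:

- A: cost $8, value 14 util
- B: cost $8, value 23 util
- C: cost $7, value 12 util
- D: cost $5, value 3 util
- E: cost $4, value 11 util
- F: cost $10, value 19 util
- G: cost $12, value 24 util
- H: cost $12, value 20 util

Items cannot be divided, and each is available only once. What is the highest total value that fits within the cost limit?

79 util

Check high-value combinations within $37:
- A+B+C+E+F: cost 8+8+7+4+10=37, value 14+23+12+11+19=79
- B+E+G+H: cost 8+4+12+12=36, value 23+11+24+20=78
- B+C+F+G: cost 8+7+10+12=37, value 23+12+19+24=78
Best: 79 util.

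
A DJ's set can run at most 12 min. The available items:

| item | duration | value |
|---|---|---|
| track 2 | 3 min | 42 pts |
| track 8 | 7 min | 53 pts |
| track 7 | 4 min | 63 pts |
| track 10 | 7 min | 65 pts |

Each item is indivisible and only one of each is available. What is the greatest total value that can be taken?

This is a 0/1 knapsack; check combinations near the capacity.
- track 7+track 10: duration 4+7=11, value 63+65=128
- track 8+track 7: duration 7+4=11, value 53+63=116
- track 2+track 10: duration 3+7=10, value 42+65=107
- track 2+track 7: duration 3+4=7, value 42+63=105
- track 2+track 8: duration 3+7=10, value 42+53=95
Best: 128 pts.

128 pts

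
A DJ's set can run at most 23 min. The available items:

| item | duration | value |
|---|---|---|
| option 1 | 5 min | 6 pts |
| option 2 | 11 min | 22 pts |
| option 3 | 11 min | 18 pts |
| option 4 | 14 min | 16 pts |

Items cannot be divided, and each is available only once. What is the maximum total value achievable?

Check high-value combinations within 23 min:
- option 2+option 3: duration 11+11=22, value 22+18=40
- option 1+option 2: duration 5+11=16, value 6+22=28
- option 1+option 3: duration 5+11=16, value 6+18=24
- option 2: duration 11, value 22
- option 1+option 4: duration 5+14=19, value 6+16=22
Best: 40 pts.

40 pts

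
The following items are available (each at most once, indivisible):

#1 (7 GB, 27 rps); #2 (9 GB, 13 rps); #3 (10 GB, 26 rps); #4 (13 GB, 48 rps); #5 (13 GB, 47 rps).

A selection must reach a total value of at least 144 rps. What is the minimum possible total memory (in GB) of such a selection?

43

Subsets with value ≥ 144, sorted by total memory:
- #1+#3+#4+#5: memory 43, value 148
- #1+#2+#3+#4+#5: memory 52, value 161
Minimum memory: 43 GB.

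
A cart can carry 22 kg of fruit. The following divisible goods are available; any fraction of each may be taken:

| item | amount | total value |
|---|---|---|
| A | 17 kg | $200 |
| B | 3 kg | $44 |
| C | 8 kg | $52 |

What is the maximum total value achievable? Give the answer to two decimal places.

Take in order of value per unit:
- B (44/3 per unit): all 3 → value 44, running total 44.00
- A (200/17 per unit): all 17 → value 200, running total 244.00
- C (52/8 per unit): 2 of 8 → value 2×52/8 = 13.0000, running total 257.00
Total 257.00.

257.00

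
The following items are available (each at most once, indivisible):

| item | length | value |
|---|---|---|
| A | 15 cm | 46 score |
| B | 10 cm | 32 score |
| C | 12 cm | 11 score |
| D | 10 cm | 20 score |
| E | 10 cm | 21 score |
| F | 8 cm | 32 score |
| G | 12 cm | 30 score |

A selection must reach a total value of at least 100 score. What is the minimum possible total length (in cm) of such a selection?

Subsets with value ≥ 100, sorted by total length:
- A+B+F: length 33, value 110
- A+F+G: length 35, value 108
- A+B+G: length 37, value 108
- B+D+E+F: length 38, value 105
Minimum length: 33 cm.

33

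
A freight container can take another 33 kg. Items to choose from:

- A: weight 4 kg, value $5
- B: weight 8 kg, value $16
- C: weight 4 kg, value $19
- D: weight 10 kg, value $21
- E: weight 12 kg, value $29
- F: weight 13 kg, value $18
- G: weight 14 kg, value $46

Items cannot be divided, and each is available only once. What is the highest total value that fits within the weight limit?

$94

This is a 0/1 knapsack; check combinations near the capacity.
- C+E+G: weight 4+12+14=30, value 19+29+46=94
- A+C+D+G: weight 4+4+10+14=32, value 5+19+21+46=91
- C+D+G: weight 4+10+14=28, value 19+21+46=86
Best: $94.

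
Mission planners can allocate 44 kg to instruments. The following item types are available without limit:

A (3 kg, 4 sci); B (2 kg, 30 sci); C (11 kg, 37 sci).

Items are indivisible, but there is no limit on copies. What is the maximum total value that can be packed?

660 sci

Best value-per-unit is B at 30/2, and filling with it alone uses mass 22×2=44. No mix of the others beats 22×30 = 660.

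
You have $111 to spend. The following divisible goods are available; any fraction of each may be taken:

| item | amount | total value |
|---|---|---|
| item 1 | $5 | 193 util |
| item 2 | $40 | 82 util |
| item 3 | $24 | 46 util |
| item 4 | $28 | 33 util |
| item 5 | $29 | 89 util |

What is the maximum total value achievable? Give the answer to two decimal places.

Take in order of value per unit:
- item 1 (193/5 per unit): all 5 → value 193, running total 193.00
- item 5 (89/29 per unit): all 29 → value 89, running total 282.00
- item 2 (82/40 per unit): all 40 → value 82, running total 364.00
- item 3 (46/24 per unit): all 24 → value 46, running total 410.00
- item 4 (33/28 per unit): 13 of 28 → value 13×33/28 = 15.3214, running total 425.32
Total 425.32.

425.32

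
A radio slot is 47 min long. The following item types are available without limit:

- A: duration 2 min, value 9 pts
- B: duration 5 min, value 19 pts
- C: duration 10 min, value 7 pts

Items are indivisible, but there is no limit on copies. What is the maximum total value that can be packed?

208 pts

Best value-per-unit is A at 9/2; filling with it alone gives 23×9 = 207.
Optimal mix: 21×A + 1×B → duration 47, value 208.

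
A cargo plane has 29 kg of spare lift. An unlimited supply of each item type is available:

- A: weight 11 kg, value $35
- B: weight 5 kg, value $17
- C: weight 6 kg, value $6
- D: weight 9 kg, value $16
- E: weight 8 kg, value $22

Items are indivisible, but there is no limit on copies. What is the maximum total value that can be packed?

Best value-per-unit is B at 17/5; filling with it alone gives 5×17 = 85.
Optimal mix: 1×A + 2×B + 1×E → weight 29, value 91.

$91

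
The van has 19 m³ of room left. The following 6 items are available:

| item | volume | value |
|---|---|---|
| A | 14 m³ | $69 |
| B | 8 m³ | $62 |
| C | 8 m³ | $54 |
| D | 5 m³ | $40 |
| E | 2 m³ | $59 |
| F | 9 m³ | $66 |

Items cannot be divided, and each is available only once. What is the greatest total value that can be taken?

Check high-value combinations within 19 m³:
- B+E+F: volume 8+2+9=19, value 62+59+66=187
- C+E+F: volume 8+2+9=19, value 54+59+66=179
- B+C+E: volume 8+8+2=18, value 62+54+59=175
- D+E+F: volume 5+2+9=16, value 40+59+66=165
- B+D+E: volume 8+5+2=15, value 62+40+59=161
Best: $187.

$187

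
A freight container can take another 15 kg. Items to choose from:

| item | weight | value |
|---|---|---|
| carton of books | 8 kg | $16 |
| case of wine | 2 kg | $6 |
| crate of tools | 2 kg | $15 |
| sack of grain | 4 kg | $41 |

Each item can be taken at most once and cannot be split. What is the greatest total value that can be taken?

Check high-value combinations within 15 kg:
- carton of books+crate of tools+sack of grain: weight 8+2+4=14, value 16+15+41=72
- carton of books+case of wine+sack of grain: weight 8+2+4=14, value 16+6+41=63
- case of wine+crate of tools+sack of grain: weight 2+2+4=8, value 6+15+41=62
Best: $72.

$72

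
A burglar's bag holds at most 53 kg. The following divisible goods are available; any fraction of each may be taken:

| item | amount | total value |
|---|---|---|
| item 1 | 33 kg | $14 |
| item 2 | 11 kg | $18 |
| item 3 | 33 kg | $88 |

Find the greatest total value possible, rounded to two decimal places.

Take in order of value per unit:
- item 3 (88/33 per unit): all 33 → value 88, running total 88.00
- item 2 (18/11 per unit): all 11 → value 18, running total 106.00
- item 1 (14/33 per unit): 9 of 33 → value 9×14/33 = 3.8182, running total 109.82
Total 109.82.

109.82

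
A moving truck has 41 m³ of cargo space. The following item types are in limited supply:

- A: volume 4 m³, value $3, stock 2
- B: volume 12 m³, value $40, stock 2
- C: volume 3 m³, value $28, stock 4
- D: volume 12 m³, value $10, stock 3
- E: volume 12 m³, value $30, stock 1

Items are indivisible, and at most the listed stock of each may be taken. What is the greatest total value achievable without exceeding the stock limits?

$195

Top feasible selections:
- 1×A + 2×B + 4×C: volume 40, value 195
- 2×B + 4×C: volume 36, value 192
Best: $195.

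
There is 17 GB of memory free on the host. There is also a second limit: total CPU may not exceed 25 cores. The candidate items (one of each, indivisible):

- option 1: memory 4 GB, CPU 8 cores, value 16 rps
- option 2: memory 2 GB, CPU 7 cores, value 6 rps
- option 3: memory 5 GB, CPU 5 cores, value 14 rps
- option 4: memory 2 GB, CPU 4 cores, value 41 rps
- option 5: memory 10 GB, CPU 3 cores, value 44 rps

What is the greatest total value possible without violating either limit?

101 rps

Feasible sets respecting both limits:
- option 1+option 4+option 5: memory 16, CPU 15, value 101
- option 3+option 4+option 5: memory 17, CPU 12, value 99
- option 2+option 4+option 5: memory 14, CPU 14, value 91
- option 4+option 5: memory 12, CPU 7, value 85
Best: 101 rps.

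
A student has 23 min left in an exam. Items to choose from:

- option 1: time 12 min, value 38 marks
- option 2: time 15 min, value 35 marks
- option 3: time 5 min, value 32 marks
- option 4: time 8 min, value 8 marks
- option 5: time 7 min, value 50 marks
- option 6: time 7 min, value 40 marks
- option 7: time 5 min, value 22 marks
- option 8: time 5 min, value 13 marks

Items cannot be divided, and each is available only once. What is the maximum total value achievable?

122 marks

This is a 0/1 knapsack; check combinations near the capacity.
- option 3+option 5+option 6: time 5+7+7=19, value 32+50+40=122
- option 3+option 5+option 7+option 8: time 5+7+5+5=22, value 32+50+22+13=117
- option 5+option 6+option 7: time 7+7+5=19, value 50+40+22=112
Best: 122 marks.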